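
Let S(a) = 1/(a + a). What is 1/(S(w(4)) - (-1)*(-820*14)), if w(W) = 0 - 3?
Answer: -6/68881 ≈ -8.7107e-5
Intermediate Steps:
w(W) = -3
S(a) = 1/(2*a)
1/(S(w(4)) - (-1)*(-820*14)) = 1/((½)/(-3) - (-1)*(-820*14)) = 1/((½)*(-⅓) - (-1)*(-11480)) = 1/(-⅙ - 1*11480) = 1/(-⅙ - 11480) = 1/(-68881/6) = -6/68881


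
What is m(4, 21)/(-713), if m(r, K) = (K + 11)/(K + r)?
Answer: -32/17825 ≈ -0.0017952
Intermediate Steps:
m(r, K) = (11 + K)/(K + r)
m(4, 21)/(-713) = ((11 + 21)/(21 + 4))/(-713) = (32/25)*(-1/713) = -32/17825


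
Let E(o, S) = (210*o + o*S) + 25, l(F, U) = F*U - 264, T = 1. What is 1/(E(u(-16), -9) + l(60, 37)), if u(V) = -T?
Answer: 1/1780 ≈ 0.00056180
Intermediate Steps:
l(F, U) = -264 + F*U
u(V) = -1 (u(V) = -1*1 = -1)
E(o, S) = 25 + 210*o + S*o (E(o, S) = (210*o + S*o) + 25 = 25 + 210*o + S*o)
1/(E(u(-16), -9) + l(60, 37)) = 1/((25 + 210*(-1) - 9*(-1)) + (-264 + 60*37)) = 1/((25 - 210 + 9) + (-264 + 2220)) = 1/(-176 + 1956) = 1/1780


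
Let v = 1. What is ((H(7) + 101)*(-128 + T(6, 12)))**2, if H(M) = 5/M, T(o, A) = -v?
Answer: 8436055104/49 ≈ 1.7216e+8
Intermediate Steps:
T(o, A) = -1 (T(o, A) = -1*1 = -1)
((H(7) + 101)*(-128 + T(6, 12)))**2 = ((5/7 + 101)*(-128 - 1))**2 = ((5*(1/7) + 101)*(-129))**2 = ((5/7 + 101)*(-129))**2 = ((712/7)*(-129))**2 = (-91848/7)**2 = 8436055104/49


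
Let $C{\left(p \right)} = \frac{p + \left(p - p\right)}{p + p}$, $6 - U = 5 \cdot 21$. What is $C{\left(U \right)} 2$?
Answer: $1$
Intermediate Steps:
$U = -99$ ($U = 6 - 5 \cdot 21 = 6 - 105 = -99$)
$C{\left(p \right)} = \frac{1}{2}$ ($C{\left(p \right)} = \frac{p + 0}{2 p} = p \frac{1}{2 p} = \frac{1}{2}$)
$C{\left(U \right)} 2 = \frac{1}{2} \cdot 2 = 1$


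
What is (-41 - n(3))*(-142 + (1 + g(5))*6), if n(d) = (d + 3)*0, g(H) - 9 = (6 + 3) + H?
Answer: -82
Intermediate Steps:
g(H) = 18 + H (g(H) = 9 + ((6 + 3) + H) = 9 + (9 + H) = 18 + H)
n(d) = 0 (n(d) = (3 + d)*0 = 0)
(-41 - n(3))*(-142 + (1 + g(5))*6) = (-41 - 1*0)*(-142 + (1 + (18 + 5))*6) = (-41 + 0)*(-142 + (1 + 23)*6) = -41*(-142 + 24*6) = -41*(-142 + 144) = -41*2 = -82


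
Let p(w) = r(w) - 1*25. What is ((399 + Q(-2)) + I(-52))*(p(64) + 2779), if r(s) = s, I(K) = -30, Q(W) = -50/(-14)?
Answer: 7349344/7 ≈ 1.0499e+6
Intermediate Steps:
Q(W) = 25/7 (Q(W) = -50*(-1/14) = 25/7)
p(w) = -25 + w (p(w) = w - 1*25 = w - 25 = -25 + w)
((399 + Q(-2)) + I(-52))*(p(64) + 2779) = ((399 + 25/7) - 30)*((-25 + 64) + 2779) = (2818/7 - 30)*(39 + 2779) = (2608/7)*2818 = 7349344/7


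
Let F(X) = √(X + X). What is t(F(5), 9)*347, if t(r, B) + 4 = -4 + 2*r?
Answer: -2776 + 694*√10 ≈ -581.38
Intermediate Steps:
F(X) = √2*√X (F(X) = √(2*X) = √2*√X)
t(r, B) = -8 + 2*r (t(r, B) = -4 + (-4 + 2*r) = -8 + 2*r)
t(F(5), 9)*347 = (-8 + 2*(√2*√5))*347 = (-8 + 2*√10)*347 = -2776 + 694*√10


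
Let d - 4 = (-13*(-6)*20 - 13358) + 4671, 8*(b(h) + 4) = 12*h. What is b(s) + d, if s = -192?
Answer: -7415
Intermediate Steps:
b(h) = -4 + 3*h/2 (b(h) = -4 + (12*h)/8 = -4 + 3*h/2)
d = -7123 (d = 4 + ((-13*(-6)*20 - 13358) + 4671) = 4 + ((78*20 - 13358) + 4671) = 4 + ((1560 - 13358) + 4671) = 4 + (-11798 + 4671) = 4 - 7127 = -7123)
b(s) + d = (-4 + (3/2)*(-192)) - 7123 = (-4 - 288) - 7123 = -292 - 7123 = -7415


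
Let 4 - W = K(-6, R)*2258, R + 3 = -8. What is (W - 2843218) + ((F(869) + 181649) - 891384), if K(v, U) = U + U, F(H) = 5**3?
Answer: -3503148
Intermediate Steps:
F(H) = 125
R = -11 (R = -3 - 8 = -11)
K(v, U) = 2*U
W = 49680 (W = 4 - 2*(-11)*2258 = 4 - (-22)*2258 = 4 - 1*(-49676) = 4 + 49676 = 49680)
(W - 2843218) + ((F(869) + 181649) - 891384) = (49680 - 2843218) + ((125 + 181649) - 891384) = -2793538 + (181774 - 891384) = -2793538 - 709610 = -3503148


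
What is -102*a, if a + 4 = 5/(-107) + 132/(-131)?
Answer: 7226394/14017 ≈ 515.54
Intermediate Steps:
a = -70847/14017 (a = -4 + (5/(-107) + 132/(-131)) = -4 + (5*(-1/107) + 132*(-1/131)) = -4 + (-5/107 - 132/131) = -4 - 14779/14017 = -70847/14017 ≈ -5.0544)
-102*a = -102*(-70847/14017) = 7226394/14017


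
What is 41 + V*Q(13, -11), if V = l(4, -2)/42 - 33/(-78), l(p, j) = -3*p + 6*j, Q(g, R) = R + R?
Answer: 4028/91 ≈ 44.264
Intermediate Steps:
Q(g, R) = 2*R
V = -27/182 (V = (-3*4 + 6*(-2))/42 - 33/(-78) = (-12 - 12)*(1/42) - 33*(-1/78) = -24*1/42 + 11/26 = -4/7 + 11/26 = -27/182 ≈ -0.14835)
41 + V*Q(13, -11) = 41 - 27*(-11)/91 = 41 - 27/182*(-22) = 41 + 297/91 = 4028/91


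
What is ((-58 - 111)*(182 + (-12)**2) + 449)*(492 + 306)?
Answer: -43606710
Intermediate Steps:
((-58 - 111)*(182 + (-12)**2) + 449)*(492 + 306) = (-169*(182 + 144) + 449)*798 = (-169*326 + 449)*798 = (-55094 + 449)*798 = -54645*798 = -43606710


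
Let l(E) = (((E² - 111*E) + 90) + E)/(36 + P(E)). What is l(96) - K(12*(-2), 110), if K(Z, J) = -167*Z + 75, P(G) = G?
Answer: -8185/2 ≈ -4092.5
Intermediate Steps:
K(Z, J) = 75 - 167*Z
l(E) = (90 + E² - 110*E)/(36 + E) (l(E) = (((E² - 111*E) + 90) + E)/(36 + E) = ((90 + E² - 111*E) + E)/(36 + E) = (90 + E² - 110*E)/(36 + E))
l(96) - K(12*(-2), 110) = (90 + 96² - 110*96)/(36 + 96) - (75 - 2004*(-2)) = (90 + 9216 - 10560)/132 - (75 - 167*(-24)) = (1/132)*(-1254) - (75 + 4008) = -19/2 - 1*4083 = -19/2 - 4083 = -8185/2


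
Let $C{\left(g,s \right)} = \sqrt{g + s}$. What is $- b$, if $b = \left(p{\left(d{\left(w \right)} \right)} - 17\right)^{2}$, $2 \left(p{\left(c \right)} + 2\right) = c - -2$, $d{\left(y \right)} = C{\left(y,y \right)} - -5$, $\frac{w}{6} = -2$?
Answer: $- \frac{937}{4} + 31 i \sqrt{6} \approx -234.25 + 75.934 i$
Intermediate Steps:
$w = -12$ ($w = 6 \left(-2\right) = -12$)
$d{\left(y \right)} = 5 + \sqrt{2} \sqrt{y}$ ($d{\left(y \right)} = \sqrt{y + y} - -5 = \sqrt{2 y} + 5 = \sqrt{2} \sqrt{y} + 5 = 5 + \sqrt{2} \sqrt{y}$)
$p{\left(c \right)} = -1 + \frac{c}{2}$ ($p{\left(c \right)} = -2 + \frac{c - -2}{2} = -2 + \frac{c + 2}{2} = -2 + \frac{2 + c}{2} = -2 + \left(1 + \frac{c}{2}\right) = -1 + \frac{c}{2}$)
$b = \left(- \frac{31}{2} + i \sqrt{6}\right)^{2}$ ($b = \left(\left(-1 + \frac{5 + \sqrt{2} \sqrt{-12}}{2}\right) - 17\right)^{2} = \left(\left(-1 + \frac{5 + \sqrt{2} \cdot 2 i \sqrt{3}}{2}\right) - 17\right)^{2} = \left(\left(-1 + \frac{5 + 2 i \sqrt{6}}{2}\right) - 17\right)^{2} = \left(\left(-1 + \left(\frac{5}{2} + i \sqrt{6}\right)\right) - 17\right)^{2} = \left(\left(\frac{3}{2} + i \sqrt{6}\right) - 17\right)^{2} = \left(- \frac{31}{2} + i \sqrt{6}\right)^{2} \approx 234.25 - 75.934 i$)
$- b = - (\frac{937}{4} - 31 i \sqrt{6}) = - \frac{937}{4} + 31 i \sqrt{6}$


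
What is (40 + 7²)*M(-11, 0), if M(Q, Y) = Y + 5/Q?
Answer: -445/11 ≈ -40.455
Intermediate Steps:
(40 + 7²)*M(-11, 0) = (40 + 7²)*(0 + 5/(-11)) = (40 + 49)*(0 + 5*(-1/11)) = 89*(0 - 5/11) = 89*(-5/11) = -445/11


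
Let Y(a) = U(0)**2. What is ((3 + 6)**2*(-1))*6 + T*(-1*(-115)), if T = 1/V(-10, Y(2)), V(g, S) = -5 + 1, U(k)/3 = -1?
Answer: -2059/4 ≈ -514.75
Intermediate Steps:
U(k) = -3 (U(k) = 3*(-1) = -3)
Y(a) = 9 (Y(a) = (-3)**2 = 9)
V(g, S) = -4
T = -1/4 (T = 1/(-4) = -1/4 ≈ -0.25000)
((3 + 6)**2*(-1))*6 + T*(-1*(-115)) = ((3 + 6)**2*(-1))*6 - (-1)*(-115)/4 = (9**2*(-1))*6 - 1/4*115 = (81*(-1))*6 - 115/4 = -81*6 - 115/4 = -486 - 115/4 = -2059/4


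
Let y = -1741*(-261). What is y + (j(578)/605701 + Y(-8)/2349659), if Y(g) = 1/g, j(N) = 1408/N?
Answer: 1495168840380804924307/3290417143377208 ≈ 4.5440e+5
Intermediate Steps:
y = 454401
y + (j(578)/605701 + Y(-8)/2349659) = 454401 + ((1408/578)/605701 + 1/(-8*2349659)) = 454401 + ((1408*(1/578))*(1/605701) - ⅛*1/2349659) = 454401 + ((704/289)*(1/605701) - 1/18797272) = 454401 + (704/175047589 - 1/18797272) = 454401 + 13058231899/3290417143377208 = 1495168840380804924307/3290417143377208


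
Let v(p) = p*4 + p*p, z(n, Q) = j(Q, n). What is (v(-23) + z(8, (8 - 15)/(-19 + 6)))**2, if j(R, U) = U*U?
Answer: 251001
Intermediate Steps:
j(R, U) = U**2
z(n, Q) = n**2
v(p) = p**2 + 4*p (v(p) = 4*p + p**2 = p**2 + 4*p)
(v(-23) + z(8, (8 - 15)/(-19 + 6)))**2 = (-23*(4 - 23) + 8**2)**2 = (-23*(-19) + 64)**2 = (437 + 64)**2 = 501**2 = 251001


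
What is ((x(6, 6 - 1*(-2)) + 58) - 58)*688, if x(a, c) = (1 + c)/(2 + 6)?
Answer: 774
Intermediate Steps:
x(a, c) = ⅛ + c/8 (x(a, c) = (1 + c)/8 = (1 + c)*(⅛) = ⅛ + c/8)
((x(6, 6 - 1*(-2)) + 58) - 58)*688 = (((⅛ + (6 - 1*(-2))/8) + 58) - 58)*688 = (((⅛ + (6 + 2)/8) + 58) - 58)*688 = (((⅛ + (⅛)*8) + 58) - 58)*688 = (((⅛ + 1) + 58) - 58)*688 = ((9/8 + 58) - 58)*688 = (473/8 - 58)*688 = (9/8)*688 = 774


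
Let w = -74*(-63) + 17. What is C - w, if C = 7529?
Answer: 2850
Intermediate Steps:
w = 4679 (w = 4662 + 17 = 4679)
C - w = 7529 - 1*4679 = 7529 - 4679 = 2850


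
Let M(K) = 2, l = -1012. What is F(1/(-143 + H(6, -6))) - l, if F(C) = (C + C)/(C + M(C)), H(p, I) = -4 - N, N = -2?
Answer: 292466/289 ≈ 1012.0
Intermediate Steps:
H(p, I) = -2 (H(p, I) = -4 - 1*(-2) = -4 + 2 = -2)
F(C) = 2*C/(2 + C) (F(C) = (C + C)/(C + 2) = (2*C)/(2 + C) = 2*C/(2 + C))
F(1/(-143 + H(6, -6))) - l = 2/((-143 - 2)*(2 + 1/(-143 - 2))) - 1*(-1012) = 2/(-145*(2 + 1/(-145))) + 1012 = 2*(-1/145)/(2 - 1/145) + 1012 = 2*(-1/145)/(289/145) + 1012 = 2*(-1/145)*(145/289) + 1012 = -2/289 + 1012 = 292466/289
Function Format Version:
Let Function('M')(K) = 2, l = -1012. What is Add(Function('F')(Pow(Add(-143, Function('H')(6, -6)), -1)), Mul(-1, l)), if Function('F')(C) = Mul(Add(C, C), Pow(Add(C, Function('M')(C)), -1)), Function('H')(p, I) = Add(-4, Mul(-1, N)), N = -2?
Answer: Rational(292466, 289) ≈ 1012.0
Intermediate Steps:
Function('H')(p, I) = -2 (Function('H')(p, I) = Add(-4, Mul(-1, -2)) = Add(-4, 2) = -2)
Function('F')(C) = Mul(2, C, Pow(Add(2, C), -1)) (Function('F')(C) = Mul(Add(C, C), Pow(Add(C, 2), -1)) = Mul(Mul(2, C), Pow(Add(2, C), -1)) = Mul(2, C, Pow(Add(2, C), -1)))
Add(Function('F')(Pow(Add(-143, Function('H')(6, -6)), -1)), Mul(-1, l)) = Add(Mul(2, Pow(Add(-143, -2), -1), Pow(Add(2, Pow(Add(-143, -2), -1)), -1)), Mul(-1, -1012)) = Add(Mul(2, Pow(-145, -1), Pow(Add(2, Pow(-145, -1)), -1)), 1012) = Add(Mul(2, Rational(-1, 145), Pow(Add(2, Rational(-1, 145)), -1)), 1012) = Add(Mul(2, Rational(-1, 145), Pow(Rational(289, 145), -1)), 1012) = Add(Mul(2, Rational(-1, 145), Rational(145, 289)), 1012) = Add(Rational(-2, 289), 1012) = Rational(292466, 289)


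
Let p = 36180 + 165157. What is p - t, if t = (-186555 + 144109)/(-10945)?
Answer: 2203591019/10945 ≈ 2.0133e+5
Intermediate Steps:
p = 201337
t = 42446/10945 (t = -42446*(-1/10945) = 42446/10945 ≈ 3.8781)
p - t = 201337 - 1*42446/10945 = 201337 - 42446/10945 = 2203591019/10945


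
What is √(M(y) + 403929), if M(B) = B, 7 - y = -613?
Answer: √404549 ≈ 636.04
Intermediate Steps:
y = 620 (y = 7 - 1*(-613) = 7 + 613 = 620)
√(M(y) + 403929) = √(620 + 403929) = √404549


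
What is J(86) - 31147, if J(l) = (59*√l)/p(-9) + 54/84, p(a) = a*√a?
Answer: -436049/14 + 59*I*√86/27 ≈ -31146.0 + 20.265*I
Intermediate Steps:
p(a) = a^(3/2)
J(l) = 9/14 + 59*I*√l/27 (J(l) = (59*√l)/((-9)^(3/2)) + 54/84 = (59*√l)/((-27*I)) + 54*(1/84) = (59*√l)*(I/27) + 9/14 = 59*I*√l/27 + 9/14 = 9/14 + 59*I*√l/27)
J(86) - 31147 = (9/14 + 59*I*√86/27) - 31147 = -436049/14 + 59*I*√86/27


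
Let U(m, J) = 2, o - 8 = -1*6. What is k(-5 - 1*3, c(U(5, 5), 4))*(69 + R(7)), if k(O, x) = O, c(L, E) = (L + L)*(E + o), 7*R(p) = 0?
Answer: -552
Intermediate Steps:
o = 2 (o = 8 - 1*6 = 8 - 6 = 2)
R(p) = 0 (R(p) = (1/7)*0 = 0)
c(L, E) = 2*L*(2 + E) (c(L, E) = (L + L)*(E + 2) = (2*L)*(2 + E) = 2*L*(2 + E))
k(-5 - 1*3, c(U(5, 5), 4))*(69 + R(7)) = (-5 - 1*3)*(69 + 0) = (-5 - 3)*69 = -8*69 = -552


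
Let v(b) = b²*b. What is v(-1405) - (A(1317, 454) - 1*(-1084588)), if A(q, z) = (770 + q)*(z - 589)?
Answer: -2774307968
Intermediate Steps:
A(q, z) = (-589 + z)*(770 + q) (A(q, z) = (770 + q)*(-589 + z) = (-589 + z)*(770 + q))
v(b) = b³
v(-1405) - (A(1317, 454) - 1*(-1084588)) = (-1405)³ - ((-453530 - 589*1317 + 770*454 + 1317*454) - 1*(-1084588)) = -2773505125 - ((-453530 - 775713 + 349580 + 597918) + 1084588) = -2773505125 - (-281745 + 1084588) = -2773505125 - 1*802843 = -2773505125 - 802843 = -2774307968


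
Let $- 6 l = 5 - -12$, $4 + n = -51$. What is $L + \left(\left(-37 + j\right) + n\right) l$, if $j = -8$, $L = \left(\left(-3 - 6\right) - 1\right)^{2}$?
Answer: $\frac{1150}{3} \approx 383.33$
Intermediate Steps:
$n = -55$ ($n = -4 - 51 = -55$)
$L = 100$ ($L = \left(\left(-3 - 6\right) - 1\right)^{2} = \left(-9 - 1\right)^{2} = \left(-10\right)^{2} = 100$)
$l = - \frac{17}{6}$ ($l = - \frac{5 - -12}{6} = - \frac{5 + 12}{6} = \left(- \frac{1}{6}\right) 17 = - \frac{17}{6} \approx -2.8333$)
$L + \left(\left(-37 + j\right) + n\right) l = 100 + \left(\left(-37 - 8\right) - 55\right) \left(- \frac{17}{6}\right) = 100 + \left(-45 - 55\right) \left(- \frac{17}{6}\right) = 100 - - \frac{850}{3} = 100 + \frac{850}{3} = \frac{1150}{3}$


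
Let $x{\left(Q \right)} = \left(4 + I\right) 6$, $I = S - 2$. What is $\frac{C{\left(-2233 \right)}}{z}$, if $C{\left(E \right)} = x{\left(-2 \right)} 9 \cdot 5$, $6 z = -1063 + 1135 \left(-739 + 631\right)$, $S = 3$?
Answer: $- \frac{8100}{123643} \approx -0.065511$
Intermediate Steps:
$I = 1$ ($I = 3 - 2 = 1$)
$x{\left(Q \right)} = 30$ ($x{\left(Q \right)} = \left(4 + 1\right) 6 = 5 \cdot 6 = 30$)
$z = - \frac{123643}{6}$ ($z = \frac{-1063 + 1135 \left(-739 + 631\right)}{6} = \frac{-1063 + 1135 \left(-108\right)}{6} = \frac{-1063 - 122580}{6} = \frac{1}{6} \left(-123643\right) = - \frac{123643}{6} \approx -20607.0$)
$C{\left(E \right)} = 1350$ ($C{\left(E \right)} = 30 \cdot 9 \cdot 5 = 270 \cdot 5 = 1350$)
$\frac{C{\left(-2233 \right)}}{z} = \frac{1350}{- \frac{123643}{6}} = 1350 \left(- \frac{6}{123643}\right) = - \frac{8100}{123643}$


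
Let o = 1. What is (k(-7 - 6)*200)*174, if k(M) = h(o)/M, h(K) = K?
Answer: -34800/13 ≈ -2676.9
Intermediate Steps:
k(M) = 1/M
(k(-7 - 6)*200)*174 = (200/(-7 - 6))*174 = (200/(-13))*174 = -1/13*200*174 = -200/13*174 = -34800/13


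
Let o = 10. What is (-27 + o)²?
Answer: 289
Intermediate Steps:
(-27 + o)² = (-27 + 10)² = (-17)² = 289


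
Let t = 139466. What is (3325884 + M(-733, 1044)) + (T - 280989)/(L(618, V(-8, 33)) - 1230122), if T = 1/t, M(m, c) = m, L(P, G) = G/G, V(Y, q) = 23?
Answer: 570463128915225159/171560055386 ≈ 3.3252e+6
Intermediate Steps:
L(P, G) = 1
T = 1/139466 ≈ 7.1702e-6
(3325884 + M(-733, 1044)) + (T - 280989)/(L(618, V(-8, 33)) - 1230122) = (3325884 - 733) + (1/139466 - 280989)/(1 - 1230122) = 3325151 - 39188411873/139466/(-1230121) = 3325151 - 39188411873/139466*(-1/1230121) = 3325151 + 39188411873/171560055386 = 570463128915225159/171560055386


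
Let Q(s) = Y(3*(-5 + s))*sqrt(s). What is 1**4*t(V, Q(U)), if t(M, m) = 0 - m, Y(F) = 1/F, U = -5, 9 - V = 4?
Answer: I*sqrt(5)/30 ≈ 0.074536*I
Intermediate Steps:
V = 5 (V = 9 - 1*4 = 9 - 4 = 5)
Q(s) = sqrt(s)/(-15 + 3*s) (Q(s) = sqrt(s)/((3*(-5 + s))) = sqrt(s)/(-15 + 3*s))
t(M, m) = -m
1**4*t(V, Q(U)) = 1**4*(-sqrt(-5)/(3*(-5 - 5))) = 1*(-I*sqrt(5)/(3*(-10))) = 1*(-I*sqrt(5)*(-1)/(3*10)) = 1*(-(-1)*I*sqrt(5)/30) = 1*(I*sqrt(5)/30) = I*sqrt(5)/30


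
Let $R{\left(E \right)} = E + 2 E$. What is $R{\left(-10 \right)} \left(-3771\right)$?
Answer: $113130$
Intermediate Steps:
$R{\left(E \right)} = 3 E$
$R{\left(-10 \right)} \left(-3771\right) = 3 \left(-10\right) \left(-3771\right) = \left(-30\right) \left(-3771\right) = 113130$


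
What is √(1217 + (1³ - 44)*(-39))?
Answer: √2894 ≈ 53.796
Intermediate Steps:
√(1217 + (1³ - 44)*(-39)) = √(1217 + (1 - 44)*(-39)) = √(1217 - 43*(-39)) = √(1217 + 1677) = √2894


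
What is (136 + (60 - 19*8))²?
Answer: 1936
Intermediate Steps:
(136 + (60 - 19*8))² = (136 + (60 - 1*152))² = (136 + (60 - 152))² = (136 - 92)² = 44² = 1936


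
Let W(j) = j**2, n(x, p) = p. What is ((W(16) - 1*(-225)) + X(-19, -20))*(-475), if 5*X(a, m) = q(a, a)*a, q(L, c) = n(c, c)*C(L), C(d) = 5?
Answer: -399950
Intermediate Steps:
q(L, c) = 5*c (q(L, c) = c*5 = 5*c)
X(a, m) = a**2 (X(a, m) = ((5*a)*a)/5 = (5*a**2)/5 = a**2)
((W(16) - 1*(-225)) + X(-19, -20))*(-475) = ((16**2 - 1*(-225)) + (-19)**2)*(-475) = ((256 + 225) + 361)*(-475) = (481 + 361)*(-475) = 842*(-475) = -399950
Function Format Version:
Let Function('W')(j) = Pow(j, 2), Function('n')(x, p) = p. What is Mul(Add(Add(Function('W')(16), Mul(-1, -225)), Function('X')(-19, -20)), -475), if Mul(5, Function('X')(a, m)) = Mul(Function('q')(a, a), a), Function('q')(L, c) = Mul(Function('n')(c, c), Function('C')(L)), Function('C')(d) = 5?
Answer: -399950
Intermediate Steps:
Function('q')(L, c) = Mul(5, c) (Function('q')(L, c) = Mul(c, 5) = Mul(5, c))
Function('X')(a, m) = Pow(a, 2) (Function('X')(a, m) = Mul(Rational(1, 5), Mul(Mul(5, a), a)) = Mul(Rational(1, 5), Mul(5, Pow(a, 2))) = Pow(a, 2))
Mul(Add(Add(Function('W')(16), Mul(-1, -225)), Function('X')(-19, -20)), -475) = Mul(Add(Add(Pow(16, 2), Mul(-1, -225)), Pow(-19, 2)), -475) = Mul(Add(Add(256, 225), 361), -475) = Mul(Add(481, 361), -475) = Mul(842, -475) = -399950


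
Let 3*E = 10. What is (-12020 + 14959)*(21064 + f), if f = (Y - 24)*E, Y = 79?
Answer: 187337738/3 ≈ 6.2446e+7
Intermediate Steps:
E = 10/3 (E = (1/3)*10 = 10/3 ≈ 3.3333)
f = 550/3 (f = (79 - 24)*(10/3) = 55*(10/3) = 550/3 ≈ 183.33)
(-12020 + 14959)*(21064 + f) = (-12020 + 14959)*(21064 + 550/3) = 2939*(63742/3) = 187337738/3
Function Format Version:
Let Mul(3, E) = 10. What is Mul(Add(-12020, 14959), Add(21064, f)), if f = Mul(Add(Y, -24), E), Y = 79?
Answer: Rational(187337738, 3) ≈ 6.2446e+7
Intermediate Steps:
E = Rational(10, 3) (E = Mul(Rational(1, 3), 10) = Rational(10, 3) ≈ 3.3333)
f = Rational(550, 3) (f = Mul(Add(79, -24), Rational(10, 3)) = Mul(55, Rational(10, 3)) = Rational(550, 3) ≈ 183.33)
Mul(Add(-12020, 14959), Add(21064, f)) = Mul(Add(-12020, 14959), Add(21064, Rational(550, 3))) = Mul(2939, Rational(63742, 3)) = Rational(187337738, 3)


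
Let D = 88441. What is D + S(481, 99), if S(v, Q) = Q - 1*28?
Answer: 88512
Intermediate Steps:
S(v, Q) = -28 + Q (S(v, Q) = Q - 28 = -28 + Q)
D + S(481, 99) = 88441 + (-28 + 99) = 88441 + 71 = 88512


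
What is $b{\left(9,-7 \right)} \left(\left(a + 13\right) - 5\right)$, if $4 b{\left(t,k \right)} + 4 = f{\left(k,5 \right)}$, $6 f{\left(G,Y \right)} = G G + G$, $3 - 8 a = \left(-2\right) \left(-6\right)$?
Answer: $\frac{165}{32} \approx 5.1563$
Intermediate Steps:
$a = - \frac{9}{8}$ ($a = \frac{3}{8} - \frac{\left(-2\right) \left(-6\right)}{8} = \frac{3}{8} - \frac{3}{2} = - \frac{9}{8} \approx -1.125$)
$f{\left(G,Y \right)} = \frac{G}{6} + \frac{G^{2}}{6}$ ($f{\left(G,Y \right)} = \frac{G G + G}{6} = \frac{G^{2} + G}{6} = \frac{G + G^{2}}{6} = \frac{G}{6} + \frac{G^{2}}{6}$)
$b{\left(t,k \right)} = -1 + \frac{k \left(1 + k\right)}{24}$ ($b{\left(t,k \right)} = -1 + \frac{\frac{1}{6} k \left(1 + k\right)}{4} = -1 + \frac{k \left(1 + k\right)}{24}$)
$b{\left(9,-7 \right)} \left(\left(a + 13\right) - 5\right) = \left(-1 + \frac{1}{24} \left(-7\right) \left(1 - 7\right)\right) \left(\left(- \frac{9}{8} + 13\right) - 5\right) = \left(-1 + \frac{1}{24} \left(-7\right) \left(-6\right)\right) \left(\frac{95}{8} - 5\right) = \left(-1 + \frac{7}{4}\right) \frac{55}{8} = \frac{3}{4} \cdot \frac{55}{8} = \frac{165}{32}$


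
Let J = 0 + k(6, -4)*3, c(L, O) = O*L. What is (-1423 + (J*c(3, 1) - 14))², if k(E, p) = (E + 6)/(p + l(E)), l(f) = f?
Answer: 1912689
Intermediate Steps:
c(L, O) = L*O
k(E, p) = (6 + E)/(E + p) (k(E, p) = (E + 6)/(p + E) = (6 + E)/(E + p))
J = 18 (J = 0 + ((6 + 6)/(6 - 4))*3 = 0 + (12/2)*3 = 0 + ((½)*12)*3 = 0 + 6*3 = 0 + 18 = 18)
(-1423 + (J*c(3, 1) - 14))² = (-1423 + (18*(3*1) - 14))² = (-1423 + (18*3 - 14))² = (-1423 + (54 - 14))² = (-1423 + 40)² = (-1383)² = 1912689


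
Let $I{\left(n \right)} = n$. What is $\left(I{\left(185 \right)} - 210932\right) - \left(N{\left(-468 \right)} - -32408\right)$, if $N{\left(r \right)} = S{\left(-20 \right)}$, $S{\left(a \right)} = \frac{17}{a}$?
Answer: $- \frac{4863083}{20} \approx -2.4315 \cdot 10^{5}$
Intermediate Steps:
$N{\left(r \right)} = - \frac{17}{20}$ ($N{\left(r \right)} = \frac{17}{-20} = 17 \left(- \frac{1}{20}\right) = - \frac{17}{20}$)
$\left(I{\left(185 \right)} - 210932\right) - \left(N{\left(-468 \right)} - -32408\right) = \left(185 - 210932\right) - \left(- \frac{17}{20} - -32408\right) = \left(185 - 210932\right) - \left(- \frac{17}{20} + 32408\right) = -210747 - \frac{648143}{20} = - \frac{4863083}{20}$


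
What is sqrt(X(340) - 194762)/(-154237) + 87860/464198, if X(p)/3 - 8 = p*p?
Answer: 43930/232099 - sqrt(152062)/154237 ≈ 0.18674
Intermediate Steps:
X(p) = 24 + 3*p**2 (X(p) = 24 + 3*(p*p) = 24 + 3*p**2)
sqrt(X(340) - 194762)/(-154237) + 87860/464198 = sqrt((24 + 3*340**2) - 194762)/(-154237) + 87860/464198 = sqrt((24 + 3*115600) - 194762)*(-1/154237) + 87860*(1/464198) = sqrt((24 + 346800) - 194762)*(-1/154237) + 43930/232099 = sqrt(346824 - 194762)*(-1/154237) + 43930/232099 = sqrt(152062)*(-1/154237) + 43930/232099 = -sqrt(152062)/154237 + 43930/232099 = 43930/232099 - sqrt(152062)/154237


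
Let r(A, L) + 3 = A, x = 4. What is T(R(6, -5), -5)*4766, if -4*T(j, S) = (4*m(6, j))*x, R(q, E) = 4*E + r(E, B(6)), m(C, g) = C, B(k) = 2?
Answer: -114384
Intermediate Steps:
r(A, L) = -3 + A
R(q, E) = -3 + 5*E (R(q, E) = 4*E + (-3 + E) = -3 + 5*E)
T(j, S) = -24 (T(j, S) = -4*6*4/4 = -6*4 = -1/4*96 = -24)
T(R(6, -5), -5)*4766 = -24*4766 = -114384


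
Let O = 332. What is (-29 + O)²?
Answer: 91809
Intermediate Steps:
(-29 + O)² = (-29 + 332)² = 303² = 91809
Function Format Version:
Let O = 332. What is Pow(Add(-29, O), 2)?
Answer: 91809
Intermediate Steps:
Pow(Add(-29, O), 2) = Pow(Add(-29, 332), 2) = Pow(303, 2) = 91809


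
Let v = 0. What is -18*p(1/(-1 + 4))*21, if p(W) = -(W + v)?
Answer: 126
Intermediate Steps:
p(W) = -W (p(W) = -(W + 0) = -W)
-18*p(1/(-1 + 4))*21 = -(-18)/(-1 + 4)*21 = -(-18)/3*21 = -18*(-⅓)*21 = 6*21 = 126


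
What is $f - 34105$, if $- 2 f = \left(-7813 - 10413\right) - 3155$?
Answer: $- \frac{46829}{2} \approx -23415.0$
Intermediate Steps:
$f = \frac{21381}{2}$ ($f = - \frac{\left(-7813 - 10413\right) - 3155}{2} = - \frac{-18226 - 3155}{2} = \left(- \frac{1}{2}\right) \left(-21381\right) = \frac{21381}{2} \approx 10691.0$)
$f - 34105 = \frac{21381}{2} - 34105 = - \frac{46829}{2}$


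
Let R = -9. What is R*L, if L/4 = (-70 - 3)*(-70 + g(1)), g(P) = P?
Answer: -181332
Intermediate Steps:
L = 20148 (L = 4*((-70 - 3)*(-70 + 1)) = 4*(-73*(-69)) = 4*5037 = 20148)
R*L = -9*20148 = -181332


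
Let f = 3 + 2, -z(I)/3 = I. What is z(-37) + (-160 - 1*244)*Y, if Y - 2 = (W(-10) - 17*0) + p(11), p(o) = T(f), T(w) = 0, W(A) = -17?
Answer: 6171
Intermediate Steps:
z(I) = -3*I
f = 5
p(o) = 0
Y = -15 (Y = 2 + ((-17 - 17*0) + 0) = 2 + ((-17 + 0) + 0) = 2 + (-17 + 0) = 2 - 17 = -15)
z(-37) + (-160 - 1*244)*Y = -3*(-37) + (-160 - 1*244)*(-15) = 111 + (-160 - 244)*(-15) = 111 - 404*(-15) = 111 + 6060 = 6171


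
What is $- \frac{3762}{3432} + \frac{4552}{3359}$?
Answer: $\frac{45241}{174668} \approx 0.25901$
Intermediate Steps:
$- \frac{3762}{3432} + \frac{4552}{3359} = \left(-3762\right) \frac{1}{3432} + 4552 \cdot \frac{1}{3359} = - \frac{57}{52} + \frac{4552}{3359} = \frac{45241}{174668}$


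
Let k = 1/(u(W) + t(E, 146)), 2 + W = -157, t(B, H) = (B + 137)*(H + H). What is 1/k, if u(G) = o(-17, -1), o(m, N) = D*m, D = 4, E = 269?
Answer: 118484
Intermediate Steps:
t(B, H) = 2*H*(137 + B) (t(B, H) = (137 + B)*(2*H) = 2*H*(137 + B))
W = -159 (W = -2 - 157 = -159)
o(m, N) = 4*m
u(G) = -68 (u(G) = 4*(-17) = -68)
k = 1/118484 (k = 1/(-68 + 2*146*(137 + 269)) = 1/(-68 + 2*146*406) = 1/(-68 + 118552) = 1/118484 ≈ 8.4400e-6)
1/k = 1/(1/118484) = 118484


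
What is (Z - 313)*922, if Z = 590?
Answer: 255394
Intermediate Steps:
(Z - 313)*922 = (590 - 313)*922 = 277*922 = 255394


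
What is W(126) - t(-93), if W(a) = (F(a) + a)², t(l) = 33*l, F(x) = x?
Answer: 66573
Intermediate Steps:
W(a) = 4*a² (W(a) = (a + a)² = (2*a)² = 4*a²)
W(126) - t(-93) = 4*126² - 33*(-93) = 4*15876 - 1*(-3069) = 63504 + 3069 = 66573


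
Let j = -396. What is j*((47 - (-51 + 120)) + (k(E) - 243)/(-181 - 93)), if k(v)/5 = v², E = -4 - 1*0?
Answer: 1161270/137 ≈ 8476.4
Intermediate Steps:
E = -4 (E = -4 + 0 = -4)
k(v) = 5*v²
j*((47 - (-51 + 120)) + (k(E) - 243)/(-181 - 93)) = -396*((47 - (-51 + 120)) + (5*(-4)² - 243)/(-181 - 93)) = -396*((47 - 1*69) + (5*16 - 243)/(-274)) = -396*((47 - 69) + (80 - 243)*(-1/274)) = -396*(-22 - 163*(-1/274)) = -396*(-22 + 163/274) = -396*(-5865/274) = 1161270/137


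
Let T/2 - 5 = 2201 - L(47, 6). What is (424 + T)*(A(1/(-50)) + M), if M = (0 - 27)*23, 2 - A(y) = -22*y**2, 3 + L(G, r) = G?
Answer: -1836856386/625 ≈ -2.9390e+6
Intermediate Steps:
L(G, r) = -3 + G
A(y) = 2 + 22*y**2 (A(y) = 2 - (-22)*y**2 = 2 + 22*y**2)
M = -621 (M = -27*23 = -621)
T = 4324 (T = 10 + 2*(2201 - (-3 + 47)) = 10 + 2*(2201 - 1*44) = 10 + 2*(2201 - 44) = 10 + 2*2157 = 10 + 4314 = 4324)
(424 + T)*(A(1/(-50)) + M) = (424 + 4324)*((2 + 22*(1/(-50))**2) - 621) = 4748*((2 + 22*(-1/50)**2) - 621) = 4748*((2 + 22*(1/2500)) - 621) = 4748*((2 + 11/1250) - 621) = 4748*(2511/1250 - 621) = 4748*(-773739/1250) = -1836856386/625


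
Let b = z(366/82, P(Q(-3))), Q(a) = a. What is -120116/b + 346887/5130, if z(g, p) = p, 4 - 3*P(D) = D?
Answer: -205128559/3990 ≈ -51411.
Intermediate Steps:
P(D) = 4/3 - D/3
b = 7/3 (b = 4/3 - ⅓*(-3) = 4/3 + 1 = 7/3 ≈ 2.3333)
-120116/b + 346887/5130 = -120116/7/3 + 346887/5130 = -120116*3/7 + 346887*(1/5130) = -360348/7 + 38543/570 = -205128559/3990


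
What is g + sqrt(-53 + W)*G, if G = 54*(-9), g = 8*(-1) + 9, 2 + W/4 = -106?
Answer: 1 - 486*I*sqrt(485) ≈ 1.0 - 10703.0*I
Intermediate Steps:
W = -432 (W = -8 + 4*(-106) = -8 - 424 = -432)
g = 1 (g = -8 + 9 = 1)
G = -486
g + sqrt(-53 + W)*G = 1 + sqrt(-53 - 432)*(-486) = 1 + sqrt(-485)*(-486) = 1 + (I*sqrt(485))*(-486) = 1 - 486*I*sqrt(485)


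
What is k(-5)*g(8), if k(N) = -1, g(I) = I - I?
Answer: 0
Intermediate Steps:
g(I) = 0
k(-5)*g(8) = -1*0 = 0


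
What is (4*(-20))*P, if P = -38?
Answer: 3040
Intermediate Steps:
(4*(-20))*P = (4*(-20))*(-38) = -80*(-38) = 3040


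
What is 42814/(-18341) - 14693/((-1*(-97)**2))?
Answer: -133352613/172570469 ≈ -0.77274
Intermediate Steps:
42814/(-18341) - 14693/((-1*(-97)**2)) = 42814*(-1/18341) - 14693/((-1*9409)) = -42814/18341 - 14693/(-9409) = -42814/18341 - 14693*(-1/9409) = -42814/18341 + 14693/9409 = -133352613/172570469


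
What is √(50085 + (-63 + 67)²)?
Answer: √50101 ≈ 223.83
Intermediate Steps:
√(50085 + (-63 + 67)²) = √(50085 + 4²) = √(50085 + 16) = √50101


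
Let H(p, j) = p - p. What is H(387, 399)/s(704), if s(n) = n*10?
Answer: 0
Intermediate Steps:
s(n) = 10*n
H(p, j) = 0
H(387, 399)/s(704) = 0/((10*704)) = 0/7040 = 0*(1/7040) = 0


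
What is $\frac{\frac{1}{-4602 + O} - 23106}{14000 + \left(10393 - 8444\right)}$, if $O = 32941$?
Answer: $- \frac{654800933}{451978711} \approx -1.4487$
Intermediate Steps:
$\frac{\frac{1}{-4602 + O} - 23106}{14000 + \left(10393 - 8444\right)} = \frac{\frac{1}{-4602 + 32941} - 23106}{14000 + \left(10393 - 8444\right)} = \frac{\frac{1}{28339} - 23106}{14000 + \left(10393 - 8444\right)} = \frac{\frac{1}{28339} - 23106}{14000 + 1949} = - \frac{654800933}{28339 \cdot 15949} = \left(- \frac{654800933}{28339}\right) \frac{1}{15949} = - \frac{654800933}{451978711}$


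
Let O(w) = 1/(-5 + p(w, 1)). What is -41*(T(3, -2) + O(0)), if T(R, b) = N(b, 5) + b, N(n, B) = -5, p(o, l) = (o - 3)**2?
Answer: 1107/4 ≈ 276.75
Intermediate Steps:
p(o, l) = (-3 + o)**2
O(w) = 1/(-5 + (-3 + w)**2)
T(R, b) = -5 + b
-41*(T(3, -2) + O(0)) = -41*((-5 - 2) + 1/(-5 + (-3 + 0)**2)) = -41*(-7 + 1/(-5 + (-3)**2)) = -41*(-7 + 1/(-5 + 9)) = -41*(-7 + 1/4) = -41*(-27/4) = 1107/4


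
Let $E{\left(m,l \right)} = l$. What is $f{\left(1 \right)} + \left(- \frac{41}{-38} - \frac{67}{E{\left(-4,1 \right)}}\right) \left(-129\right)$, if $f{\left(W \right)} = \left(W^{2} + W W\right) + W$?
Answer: $\frac{323259}{38} \approx 8506.8$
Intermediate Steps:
$f{\left(W \right)} = W + 2 W^{2}$ ($f{\left(W \right)} = \left(W^{2} + W^{2}\right) + W = 2 W^{2} + W = W + 2 W^{2}$)
$f{\left(1 \right)} + \left(- \frac{41}{-38} - \frac{67}{E{\left(-4,1 \right)}}\right) \left(-129\right) = 1 \left(1 + 2 \cdot 1\right) + \left(- \frac{41}{-38} - \frac{67}{1}\right) \left(-129\right) = 1 \left(1 + 2\right) + \left(\left(-41\right) \left(- \frac{1}{38}\right) - 67\right) \left(-129\right) = 1 \cdot 3 + \left(\frac{41}{38} - 67\right) \left(-129\right) = 3 - - \frac{323145}{38} = 3 + \frac{323145}{38} = \frac{323259}{38}$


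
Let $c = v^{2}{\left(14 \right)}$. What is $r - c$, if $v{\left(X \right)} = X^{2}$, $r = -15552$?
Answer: $-53968$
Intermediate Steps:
$c = 38416$ ($c = \left(14^{2}\right)^{2} = 196^{2} = 38416$)
$r - c = -15552 - 38416 = -53968$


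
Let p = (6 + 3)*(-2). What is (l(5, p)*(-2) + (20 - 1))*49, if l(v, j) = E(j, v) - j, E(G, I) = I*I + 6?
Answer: -3871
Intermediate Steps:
E(G, I) = 6 + I² (E(G, I) = I² + 6 = 6 + I²)
p = -18 (p = 9*(-2) = -18)
l(v, j) = 6 + v² - j (l(v, j) = (6 + v²) - j = 6 + v² - j)
(l(5, p)*(-2) + (20 - 1))*49 = ((6 + 5² - 1*(-18))*(-2) + (20 - 1))*49 = ((6 + 25 + 18)*(-2) + 19)*49 = (49*(-2) + 19)*49 = (-98 + 19)*49 = -79*49 = -3871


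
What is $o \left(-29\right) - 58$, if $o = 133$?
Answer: $-3915$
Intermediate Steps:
$o \left(-29\right) - 58 = 133 \left(-29\right) - 58 = -3857 - 58 = -3915$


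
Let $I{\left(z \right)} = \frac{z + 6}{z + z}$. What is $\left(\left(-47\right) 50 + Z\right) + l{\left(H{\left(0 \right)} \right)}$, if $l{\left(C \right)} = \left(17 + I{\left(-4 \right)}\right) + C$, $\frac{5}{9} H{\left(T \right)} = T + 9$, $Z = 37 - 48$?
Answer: $- \frac{46561}{20} \approx -2328.1$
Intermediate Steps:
$I{\left(z \right)} = \frac{6 + z}{2 z}$
$Z = -11$
$H{\left(T \right)} = \frac{81}{5} + \frac{9 T}{5}$ ($H{\left(T \right)} = \frac{9 \left(T + 9\right)}{5} = \frac{9 \left(9 + T\right)}{5} = \frac{81}{5} + \frac{9 T}{5}$)
$l{\left(C \right)} = \frac{67}{4} + C$ ($l{\left(C \right)} = \left(17 + \frac{6 - 4}{2 \left(-4\right)}\right) + C = \left(17 + \frac{1}{2} \left(- \frac{1}{4}\right) 2\right) + C = \left(17 - \frac{1}{4}\right) + C = \frac{67}{4} + C$)
$\left(\left(-47\right) 50 + Z\right) + l{\left(H{\left(0 \right)} \right)} = \left(\left(-47\right) 50 - 11\right) + \left(\frac{67}{4} + \left(\frac{81}{5} + \frac{9}{5} \cdot 0\right)\right) = \left(-2350 - 11\right) + \left(\frac{67}{4} + \left(\frac{81}{5} + 0\right)\right) = -2361 + \left(\frac{67}{4} + \frac{81}{5}\right) = -2361 + \frac{659}{20} = - \frac{46561}{20}$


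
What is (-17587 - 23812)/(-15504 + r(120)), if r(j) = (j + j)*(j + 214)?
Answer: -41399/64656 ≈ -0.64030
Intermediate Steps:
r(j) = 2*j*(214 + j) (r(j) = (2*j)*(214 + j) = 2*j*(214 + j))
(-17587 - 23812)/(-15504 + r(120)) = (-17587 - 23812)/(-15504 + 2*120*(214 + 120)) = -41399/(-15504 + 2*120*334) = -41399/(-15504 + 80160) = -41399/64656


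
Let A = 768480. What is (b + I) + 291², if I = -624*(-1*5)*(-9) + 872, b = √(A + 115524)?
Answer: 57473 + 2*√221001 ≈ 58413.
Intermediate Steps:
b = 2*√221001 (b = √(768480 + 115524) = √884004 = 2*√221001 ≈ 940.21)
I = -27208 (I = -(-3120)*(-9) + 872 = -624*45 + 872 = -28080 + 872 = -27208)
(b + I) + 291² = (2*√221001 - 27208) + 291² = (-27208 + 2*√221001) + 84681 = 57473 + 2*√221001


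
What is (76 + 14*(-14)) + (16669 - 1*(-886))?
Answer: 17435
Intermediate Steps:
(76 + 14*(-14)) + (16669 - 1*(-886)) = (76 - 196) + (16669 + 886) = -120 + 17555 = 17435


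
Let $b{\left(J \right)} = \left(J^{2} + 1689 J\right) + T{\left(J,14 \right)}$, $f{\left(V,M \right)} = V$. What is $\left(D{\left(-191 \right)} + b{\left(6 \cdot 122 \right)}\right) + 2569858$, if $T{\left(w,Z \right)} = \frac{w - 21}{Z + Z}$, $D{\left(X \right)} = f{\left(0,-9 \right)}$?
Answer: $\frac{121577551}{28} \approx 4.3421 \cdot 10^{6}$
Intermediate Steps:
$D{\left(X \right)} = 0$
$T{\left(w,Z \right)} = \frac{-21 + w}{2 Z}$
$b{\left(J \right)} = - \frac{3}{4} + J^{2} + \frac{47293 J}{28}$ ($b{\left(J \right)} = \left(J^{2} + 1689 J\right) + \frac{-21 + J}{2 \cdot 14} = \left(J^{2} + 1689 J\right) + \frac{1}{2} \cdot \frac{1}{14} \left(-21 + J\right) = \left(J^{2} + 1689 J\right) + \left(- \frac{3}{4} + \frac{J}{28}\right) = - \frac{3}{4} + J^{2} + \frac{47293 J}{28}$)
$\left(D{\left(-191 \right)} + b{\left(6 \cdot 122 \right)}\right) + 2569858 = \left(0 + \left(- \frac{3}{4} + \left(6 \cdot 122\right)^{2} + \frac{47293 \cdot 6 \cdot 122}{28}\right)\right) + 2569858 = \left(0 + \left(- \frac{3}{4} + 732^{2} + \frac{47293}{28} \cdot 732\right)\right) + 2569858 = \left(0 + \left(- \frac{3}{4} + 535824 + \frac{8654619}{7}\right)\right) + 2569858 = \left(0 + \frac{49621527}{28}\right) + 2569858 = \frac{49621527}{28} + 2569858 = \frac{121577551}{28}$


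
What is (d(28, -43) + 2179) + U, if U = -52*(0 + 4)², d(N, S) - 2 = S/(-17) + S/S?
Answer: 22993/17 ≈ 1352.5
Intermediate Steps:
d(N, S) = 3 - S/17 (d(N, S) = 2 + (S/(-17) + S/S) = 2 + (S*(-1/17) + 1) = 2 + (-S/17 + 1) = 2 + (1 - S/17) = 3 - S/17)
U = -832 (U = -52*4² = -52*16 = -832)
(d(28, -43) + 2179) + U = ((3 - 1/17*(-43)) + 2179) - 832 = ((3 + 43/17) + 2179) - 832 = (94/17 + 2179) - 832 = 37137/17 - 832 = 22993/17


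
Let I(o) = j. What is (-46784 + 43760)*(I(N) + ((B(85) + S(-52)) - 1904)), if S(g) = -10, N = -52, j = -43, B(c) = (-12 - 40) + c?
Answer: 5818176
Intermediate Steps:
B(c) = -52 + c
I(o) = -43
(-46784 + 43760)*(I(N) + ((B(85) + S(-52)) - 1904)) = (-46784 + 43760)*(-43 + (((-52 + 85) - 10) - 1904)) = -3024*(-43 + ((33 - 10) - 1904)) = -3024*(-43 + (23 - 1904)) = -3024*(-43 - 1881) = -3024*(-1924) = 5818176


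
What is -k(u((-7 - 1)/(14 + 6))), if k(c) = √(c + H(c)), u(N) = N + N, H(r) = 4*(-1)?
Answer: -2*I*√30/5 ≈ -2.1909*I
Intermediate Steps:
H(r) = -4
u(N) = 2*N
k(c) = √(-4 + c) (k(c) = √(c - 4) = √(-4 + c))
-k(u((-7 - 1)/(14 + 6))) = -√(-4 + 2*((-7 - 1)/(14 + 6))) = -√(-4 + 2*(-8/20)) = -√(-4 + 2*(-8*1/20)) = -√(-4 + 2*(-⅖)) = -√(-4 - ⅘) = -√(-24/5) = -2*I*√30/5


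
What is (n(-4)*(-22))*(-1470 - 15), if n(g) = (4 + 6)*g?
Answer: -1306800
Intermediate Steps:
n(g) = 10*g
(n(-4)*(-22))*(-1470 - 15) = ((10*(-4))*(-22))*(-1470 - 15) = -40*(-22)*(-1485) = 880*(-1485) = -1306800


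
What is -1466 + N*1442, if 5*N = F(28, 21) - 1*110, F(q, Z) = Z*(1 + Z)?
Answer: 500254/5 ≈ 1.0005e+5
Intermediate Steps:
N = 352/5 (N = (21*(1 + 21) - 1*110)/5 = (21*22 - 110)/5 = (462 - 110)/5 = (1/5)*352 = 352/5 ≈ 70.400)
-1466 + N*1442 = -1466 + (352/5)*1442 = -1466 + 507584/5 = 500254/5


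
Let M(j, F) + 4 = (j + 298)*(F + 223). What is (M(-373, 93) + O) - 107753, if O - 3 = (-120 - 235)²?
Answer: -5429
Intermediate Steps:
M(j, F) = -4 + (223 + F)*(298 + j) (M(j, F) = -4 + (j + 298)*(F + 223) = -4 + (298 + j)*(223 + F) = -4 + (223 + F)*(298 + j))
O = 126028 (O = 3 + (-120 - 235)² = 3 + (-355)² = 3 + 126025 = 126028)
(M(-373, 93) + O) - 107753 = ((66450 + 223*(-373) + 298*93 + 93*(-373)) + 126028) - 107753 = ((66450 - 83179 + 27714 - 34689) + 126028) - 107753 = (-23704 + 126028) - 107753 = 102324 - 107753 = -5429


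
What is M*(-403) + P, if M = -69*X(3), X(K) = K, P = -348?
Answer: 83073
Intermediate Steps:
M = -207 (M = -69*3 = -207)
M*(-403) + P = -207*(-403) - 348 = 83421 - 348 = 83073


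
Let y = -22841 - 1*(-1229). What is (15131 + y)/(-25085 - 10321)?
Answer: 6481/35406 ≈ 0.18305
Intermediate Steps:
y = -21612 (y = -22841 + 1229 = -21612)
(15131 + y)/(-25085 - 10321) = (15131 - 21612)/(-25085 - 10321) = -6481/(-35406) = -6481*(-1/35406) = 6481/35406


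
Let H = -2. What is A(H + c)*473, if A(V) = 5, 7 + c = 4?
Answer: 2365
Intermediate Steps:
c = -3 (c = -7 + 4 = -3)
A(H + c)*473 = 5*473 = 2365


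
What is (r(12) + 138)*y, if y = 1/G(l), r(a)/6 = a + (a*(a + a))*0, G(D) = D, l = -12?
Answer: -35/2 ≈ -17.500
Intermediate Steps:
r(a) = 6*a (r(a) = 6*(a + (a*(a + a))*0) = 6*(a + (a*(2*a))*0) = 6*(a + (2*a²)*0) = 6*(a + 0) = 6*a)
y = -1/12 (y = 1/(-12) = -1/12 ≈ -0.083333)
(r(12) + 138)*y = (6*12 + 138)*(-1/12) = (72 + 138)*(-1/12) = 210*(-1/12) = -35/2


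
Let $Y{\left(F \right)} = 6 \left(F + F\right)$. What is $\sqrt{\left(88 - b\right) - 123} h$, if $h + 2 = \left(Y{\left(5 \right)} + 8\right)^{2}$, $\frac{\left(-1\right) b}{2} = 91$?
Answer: $32354 \sqrt{3} \approx 56039.0$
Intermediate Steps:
$b = -182$ ($b = \left(-2\right) 91 = -182$)
$Y{\left(F \right)} = 12 F$ ($Y{\left(F \right)} = 6 \cdot 2 F = 12 F$)
$h = 4622$ ($h = -2 + \left(12 \cdot 5 + 8\right)^{2} = -2 + \left(60 + 8\right)^{2} = -2 + 68^{2} = -2 + 4624 = 4622$)
$\sqrt{\left(88 - b\right) - 123} h = \sqrt{\left(88 - -182\right) - 123} \cdot 4622 = \sqrt{\left(88 + 182\right) - 123} \cdot 4622 = \sqrt{270 - 123} \cdot 4622 = \sqrt{147} \cdot 4622 = 7 \sqrt{3} \cdot 4622 = 32354 \sqrt{3}$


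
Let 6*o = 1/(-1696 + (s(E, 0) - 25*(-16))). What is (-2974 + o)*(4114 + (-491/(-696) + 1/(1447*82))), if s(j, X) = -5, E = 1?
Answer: -3944299740631767685/322322167152 ≈ -1.2237e+7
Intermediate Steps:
o = -1/7806 (o = 1/(6*(-1696 + (-5 - 25*(-16)))) = 1/(6*(-1696 + (-5 + 400))) = 1/(6*(-1696 + 395)) = (⅙)/(-1301) = (⅙)*(-1/1301) = -1/7806 ≈ -0.00012811)
(-2974 + o)*(4114 + (-491/(-696) + 1/(1447*82))) = (-2974 - 1/7806)*(4114 + (-491/(-696) + 1/(1447*82))) = -23215045*(4114 + (-491*(-1/696) + (1/1447)*(1/82)))/7806 = -23215045*(4114 + (491/696 + 1/118654))/7806 = -23215045*(4114 + 29129905/41291592)/7806 = -23215045/7806*169902739393/41291592 = -3944299740631767685/322322167152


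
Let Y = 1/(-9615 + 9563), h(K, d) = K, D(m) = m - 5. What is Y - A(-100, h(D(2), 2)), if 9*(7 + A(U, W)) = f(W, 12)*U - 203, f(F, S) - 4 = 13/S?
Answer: 120769/1404 ≈ 86.018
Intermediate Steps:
D(m) = -5 + m
f(F, S) = 4 + 13/S
Y = -1/52 (Y = 1/(-52) = -1/52 ≈ -0.019231)
A(U, W) = -266/9 + 61*U/108 (A(U, W) = -7 + ((4 + 13/12)*U - 203)/9 = -7 + (61*U/12 - 203)/9 = -7 + (-203 + 61*U/12)/9 = -7 + (-203/9 + 61*U/108) = -266/9 + 61*U/108)
Y - A(-100, h(D(2), 2)) = -1/52 - (-266/9 + (61/108)*(-100)) = -1/52 - (-266/9 - 1525/27) = -1/52 - 1*(-2323/27) = -1/52 + 2323/27 = 120769/1404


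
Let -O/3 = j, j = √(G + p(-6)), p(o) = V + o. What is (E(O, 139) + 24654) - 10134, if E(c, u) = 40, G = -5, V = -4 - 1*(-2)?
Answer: 14560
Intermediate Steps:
V = -2 (V = -4 + 2 = -2)
p(o) = -2 + o
j = I*√13 (j = √(-5 + (-2 - 6)) = √(-5 - 8) = √(-13) = I*√13 ≈ 3.6056*I)
O = -3*I*√13 ≈ -10.817*I
(E(O, 139) + 24654) - 10134 = (40 + 24654) - 10134 = 24694 - 10134 = 14560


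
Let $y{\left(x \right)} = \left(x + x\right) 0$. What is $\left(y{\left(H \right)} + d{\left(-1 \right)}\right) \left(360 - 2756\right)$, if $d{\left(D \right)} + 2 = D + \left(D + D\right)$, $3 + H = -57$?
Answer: $11980$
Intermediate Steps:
$H = -60$ ($H = -3 - 57 = -60$)
$d{\left(D \right)} = -2 + 3 D$ ($d{\left(D \right)} = -2 + \left(D + \left(D + D\right)\right) = -2 + \left(D + 2 D\right) = -2 + 3 D$)
$y{\left(x \right)} = 0$ ($y{\left(x \right)} = 2 x 0 = 0$)
$\left(y{\left(H \right)} + d{\left(-1 \right)}\right) \left(360 - 2756\right) = \left(0 + \left(-2 + 3 \left(-1\right)\right)\right) \left(360 - 2756\right) = \left(0 - 5\right) \left(-2396\right) = \left(-5\right) \left(-2396\right) = 11980$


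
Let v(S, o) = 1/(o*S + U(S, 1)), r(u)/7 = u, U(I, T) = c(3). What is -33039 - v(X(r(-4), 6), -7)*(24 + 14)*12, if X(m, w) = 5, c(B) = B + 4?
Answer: -231159/7 ≈ -33023.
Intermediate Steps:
c(B) = 4 + B
U(I, T) = 7 (U(I, T) = 4 + 3 = 7)
r(u) = 7*u
v(S, o) = 1/(7 + S*o) (v(S, o) = 1/(o*S + 7) = 1/(S*o + 7) = 1/(7 + S*o))
-33039 - v(X(r(-4), 6), -7)*(24 + 14)*12 = -33039 - (24 + 14)*12/(7 + 5*(-7)) = -33039 - 38*12/(7 - 35) = -33039 - 456/(-28) = -33039 - (-1)*456/28 = -33039 - 1*(-114/7) = -33039 + 114/7 = -231159/7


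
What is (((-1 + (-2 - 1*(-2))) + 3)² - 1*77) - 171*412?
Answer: -70525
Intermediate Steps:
(((-1 + (-2 - 1*(-2))) + 3)² - 1*77) - 171*412 = (((-1 + (-2 + 2)) + 3)² - 77) - 70452 = (((-1 + 0) + 3)² - 77) - 70452 = ((-1 + 3)² - 77) - 70452 = (2² - 77) - 70452 = (4 - 77) - 70452 = -73 - 70452 = -70525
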